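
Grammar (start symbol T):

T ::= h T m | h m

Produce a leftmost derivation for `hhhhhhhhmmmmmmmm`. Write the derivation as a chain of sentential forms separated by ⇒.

T⇒hTm⇒hhTmm⇒hhhTmmm⇒hhhhTmmmm⇒hhhhhTmmmmm⇒hhhhhhTmmmmmm⇒hhhhhhhTmmmmmmm⇒hhhhhhhhmmmmmmmm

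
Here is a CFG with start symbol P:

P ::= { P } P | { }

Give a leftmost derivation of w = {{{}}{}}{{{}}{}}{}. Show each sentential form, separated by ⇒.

P ⇒ {P}P   [P ::= { P } P]
{P}P ⇒ {{P}P}P   [P ::= { P } P]
{{P}P}P ⇒ {{{}}P}P   [P ::= { }]
{{{}}P}P ⇒ {{{}}{}}P   [P ::= { }]
{{{}}{}}P ⇒ {{{}}{}}{P}P   [P ::= { P } P]
{{{}}{}}{P}P ⇒ {{{}}{}}{{P}P}P   [P ::= { P } P]
{{{}}{}}{{P}P}P ⇒ {{{}}{}}{{{}}P}P   [P ::= { }]
{{{}}{}}{{{}}P}P ⇒ {{{}}{}}{{{}}{}}P   [P ::= { }]
{{{}}{}}{{{}}{}}P ⇒ {{{}}{}}{{{}}{}}{}   [P ::= { }]

P ⇒ {P}P ⇒ {{P}P}P ⇒ {{{}}P}P ⇒ {{{}}{}}P ⇒ {{{}}{}}{P}P ⇒ {{{}}{}}{{P}P}P ⇒ {{{}}{}}{{{}}P}P ⇒ {{{}}{}}{{{}}{}}P ⇒ {{{}}{}}{{{}}{}}{}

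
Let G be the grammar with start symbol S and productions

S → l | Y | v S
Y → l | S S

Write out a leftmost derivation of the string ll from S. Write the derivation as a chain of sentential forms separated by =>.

S => Y => SS => YS => lS => ll

S => Y   [S → Y]
Y => SS   [Y → S S]
SS => YS   [S → Y]
YS => lS   [Y → l]
lS => ll   [S → l]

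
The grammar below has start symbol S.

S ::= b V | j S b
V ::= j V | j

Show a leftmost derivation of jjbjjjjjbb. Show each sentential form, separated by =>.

S => jSb   [S ::= j S b]
jSb => jjSbb   [S ::= j S b]
jjSbb => jjbVbb   [S ::= b V]
jjbVbb => jjbjVbb   [V ::= j V]
jjbjVbb => jjbjjVbb   [V ::= j V]
jjbjjVbb => jjbjjjVbb   [V ::= j V]
jjbjjjVbb => jjbjjjjVbb   [V ::= j V]
jjbjjjjVbb => jjbjjjjjbb   [V ::= j]

S=>jSb=>jjSbb=>jjbVbb=>jjbjVbb=>jjbjjVbb=>jjbjjjVbb=>jjbjjjjVbb=>jjbjjjjjbb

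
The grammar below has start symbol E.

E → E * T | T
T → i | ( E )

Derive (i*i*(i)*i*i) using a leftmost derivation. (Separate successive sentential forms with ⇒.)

E⇒T⇒(E)⇒(E*T)⇒(E*T*T)⇒(E*T*T*T)⇒(E*T*T*T*T)⇒(T*T*T*T*T)⇒(i*T*T*T*T)⇒(i*i*T*T*T)⇒(i*i*(E)*T*T)⇒(i*i*(T)*T*T)⇒(i*i*(i)*T*T)⇒(i*i*(i)*i*T)⇒(i*i*(i)*i*i)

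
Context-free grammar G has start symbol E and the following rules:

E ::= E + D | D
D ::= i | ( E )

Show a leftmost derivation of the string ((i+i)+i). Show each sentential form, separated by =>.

E => D   [E ::= D]
D => (E)   [D ::= ( E )]
(E) => (E+D)   [E ::= E + D]
(E+D) => (D+D)   [E ::= D]
(D+D) => ((E)+D)   [D ::= ( E )]
((E)+D) => ((E+D)+D)   [E ::= E + D]
((E+D)+D) => ((D+D)+D)   [E ::= D]
((D+D)+D) => ((i+D)+D)   [D ::= i]
((i+D)+D) => ((i+i)+D)   [D ::= i]
((i+i)+D) => ((i+i)+i)   [D ::= i]

E => D => (E) => (E+D) => (D+D) => ((E)+D) => ((E+D)+D) => ((D+D)+D) => ((i+D)+D) => ((i+i)+D) => ((i+i)+i)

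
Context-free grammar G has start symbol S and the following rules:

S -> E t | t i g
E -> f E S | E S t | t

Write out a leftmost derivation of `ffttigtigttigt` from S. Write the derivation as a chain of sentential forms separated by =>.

S => Et   [S -> E t]
Et => fESt   [E -> f E S]
fESt => fEStSt   [E -> E S t]
fEStSt => ffESStSt   [E -> f E S]
ffESStSt => fftSStSt   [E -> t]
fftSStSt => ffttigStSt   [S -> t i g]
ffttigStSt => ffttigtigtSt   [S -> t i g]
ffttigtigtSt => ffttigtigttigt   [S -> t i g]

S => Et => fESt => fEStSt => ffESStSt => fftSStSt => ffttigStSt => ffttigtigtSt => ffttigtigttigt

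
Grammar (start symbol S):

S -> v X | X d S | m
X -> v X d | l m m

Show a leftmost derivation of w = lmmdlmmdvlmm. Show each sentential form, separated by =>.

S=>XdS=>lmmdS=>lmmdXdS=>lmmdlmmdS=>lmmdlmmdvX=>lmmdlmmdvlmm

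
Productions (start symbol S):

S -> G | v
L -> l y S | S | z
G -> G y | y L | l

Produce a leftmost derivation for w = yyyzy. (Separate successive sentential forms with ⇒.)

S ⇒ G ⇒ yL ⇒ yS ⇒ yG ⇒ yGy ⇒ yyLy ⇒ yySy ⇒ yyGy ⇒ yyyLy ⇒ yyyzy

S ⇒ G   [S -> G]
G ⇒ yL   [G -> y L]
yL ⇒ yS   [L -> S]
yS ⇒ yG   [S -> G]
yG ⇒ yGy   [G -> G y]
yGy ⇒ yyLy   [G -> y L]
yyLy ⇒ yySy   [L -> S]
yySy ⇒ yyGy   [S -> G]
yyGy ⇒ yyyLy   [G -> y L]
yyyLy ⇒ yyyzy   [L -> z]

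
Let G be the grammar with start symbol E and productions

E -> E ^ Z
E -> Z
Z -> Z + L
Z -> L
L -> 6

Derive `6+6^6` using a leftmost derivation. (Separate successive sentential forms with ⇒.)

E ⇒ E^Z ⇒ Z^Z ⇒ Z+L^Z ⇒ L+L^Z ⇒ 6+L^Z ⇒ 6+6^Z ⇒ 6+6^L ⇒ 6+6^6

E ⇒ E^Z   [E -> E ^ Z]
E^Z ⇒ Z^Z   [E -> Z]
Z^Z ⇒ Z+L^Z   [Z -> Z + L]
Z+L^Z ⇒ L+L^Z   [Z -> L]
L+L^Z ⇒ 6+L^Z   [L -> 6]
6+L^Z ⇒ 6+6^Z   [L -> 6]
6+6^Z ⇒ 6+6^L   [Z -> L]
6+6^L ⇒ 6+6^6   [L -> 6]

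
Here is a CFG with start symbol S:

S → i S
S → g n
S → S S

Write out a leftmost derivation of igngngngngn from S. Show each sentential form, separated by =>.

S=>iS=>iSS=>iSSS=>iSSSS=>iSSSSS=>ignSSSS=>igngnSSS=>igngngnSS=>igngngngnS=>igngngngngn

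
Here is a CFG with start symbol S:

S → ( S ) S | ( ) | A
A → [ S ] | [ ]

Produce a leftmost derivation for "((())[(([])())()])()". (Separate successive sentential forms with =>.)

S => (S)S   [S → ( S ) S]
(S)S => ((S)S)S   [S → ( S ) S]
((S)S)S => ((())S)S   [S → ( )]
((())S)S => ((())A)S   [S → A]
((())A)S => ((())[S])S   [A → [ S ]]
((())[S])S => ((())[(S)S])S   [S → ( S ) S]
((())[(S)S])S => ((())[((S)S)S])S   [S → ( S ) S]
((())[((S)S)S])S => ((())[((A)S)S])S   [S → A]
((())[((A)S)S])S => ((())[(([])S)S])S   [A → [ ]]
((())[(([])S)S])S => ((())[(([])())S])S   [S → ( )]
((())[(([])())S])S => ((())[(([])())()])S   [S → ( )]
((())[(([])())()])S => ((())[(([])())()])()   [S → ( )]

S => (S)S => ((S)S)S => ((())S)S => ((())A)S => ((())[S])S => ((())[(S)S])S => ((())[((S)S)S])S => ((())[((A)S)S])S => ((())[(([])S)S])S => ((())[(([])())S])S => ((())[(([])())()])S => ((())[(([])())()])()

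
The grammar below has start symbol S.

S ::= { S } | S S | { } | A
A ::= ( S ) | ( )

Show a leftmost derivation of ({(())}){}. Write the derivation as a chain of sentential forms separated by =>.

S => SS => AS => (S)S => ({S})S => ({A})S => ({(S)})S => ({(A)})S => ({(())})S => ({(())}){}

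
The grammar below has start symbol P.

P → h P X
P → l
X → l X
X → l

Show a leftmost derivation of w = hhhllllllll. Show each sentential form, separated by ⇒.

P ⇒ hPX ⇒ hhPXX ⇒ hhhPXXX ⇒ hhhlXXX ⇒ hhhllXXX ⇒ hhhlllXXX ⇒ hhhllllXXX ⇒ hhhlllllXXX ⇒ hhhllllllXX ⇒ hhhlllllllX ⇒ hhhllllllll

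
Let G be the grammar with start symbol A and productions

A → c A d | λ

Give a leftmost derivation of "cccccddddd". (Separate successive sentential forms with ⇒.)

A ⇒ cAd ⇒ ccAdd ⇒ cccAddd ⇒ ccccAdddd ⇒ cccccAddddd ⇒ cccccddddd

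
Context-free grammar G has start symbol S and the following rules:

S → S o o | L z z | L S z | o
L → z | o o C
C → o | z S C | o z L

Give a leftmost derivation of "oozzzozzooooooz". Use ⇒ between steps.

S⇒LSz⇒ooCSz⇒oozSCSz⇒oozSooCSz⇒oozSooooCSz⇒oozLSzooooCSz⇒oozzSzooooCSz⇒oozzLSzzooooCSz⇒oozzzSzzooooCSz⇒oozzzozzooooCSz⇒oozzzozzoooooSz⇒oozzzozzooooooz

S ⇒ LSz   [S → L S z]
LSz ⇒ ooCSz   [L → o o C]
ooCSz ⇒ oozSCSz   [C → z S C]
oozSCSz ⇒ oozSooCSz   [S → S o o]
oozSooCSz ⇒ oozSooooCSz   [S → S o o]
oozSooooCSz ⇒ oozLSzooooCSz   [S → L S z]
oozLSzooooCSz ⇒ oozzSzooooCSz   [L → z]
oozzSzooooCSz ⇒ oozzLSzzooooCSz   [S → L S z]
oozzLSzzooooCSz ⇒ oozzzSzzooooCSz   [L → z]
oozzzSzzooooCSz ⇒ oozzzozzooooCSz   [S → o]
oozzzozzooooCSz ⇒ oozzzozzoooooSz   [C → o]
oozzzozzoooooSz ⇒ oozzzozzooooooz   [S → o]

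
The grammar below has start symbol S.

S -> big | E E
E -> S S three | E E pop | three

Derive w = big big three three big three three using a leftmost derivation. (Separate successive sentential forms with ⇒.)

S ⇒ E E ⇒ S S three E ⇒ E E S three E ⇒ S S three E S three E ⇒ big S three E S three E ⇒ big big three E S three E ⇒ big big three three S three E ⇒ big big three three big three E ⇒ big big three three big three three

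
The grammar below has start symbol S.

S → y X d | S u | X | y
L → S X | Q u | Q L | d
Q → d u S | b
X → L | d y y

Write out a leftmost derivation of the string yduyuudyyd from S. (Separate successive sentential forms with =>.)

S => yXd => yLd => ySXd => ySuXd => yXuXd => yLuXd => yQuuXd => yduSuuXd => yduyuuXd => yduyuudyyd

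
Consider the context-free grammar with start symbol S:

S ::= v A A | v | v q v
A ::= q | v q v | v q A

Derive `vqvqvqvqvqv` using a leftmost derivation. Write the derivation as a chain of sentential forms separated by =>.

S => vAA   [S ::= v A A]
vAA => vqA   [A ::= q]
vqA => vqvqA   [A ::= v q A]
vqvqA => vqvqvqA   [A ::= v q A]
vqvqvqA => vqvqvqvqA   [A ::= v q A]
vqvqvqvqA => vqvqvqvqvqv   [A ::= v q v]

S => vAA => vqA => vqvqA => vqvqvqA => vqvqvqvqA => vqvqvqvqvqv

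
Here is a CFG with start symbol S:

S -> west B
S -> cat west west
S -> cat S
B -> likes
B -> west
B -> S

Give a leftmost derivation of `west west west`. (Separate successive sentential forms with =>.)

S => west B => west S => west west B => west west west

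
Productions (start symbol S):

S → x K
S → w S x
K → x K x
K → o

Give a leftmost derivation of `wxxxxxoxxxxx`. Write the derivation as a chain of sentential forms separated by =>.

S=>wSx=>wxKx=>wxxKxx=>wxxxKxxx=>wxxxxKxxxx=>wxxxxxKxxxxx=>wxxxxxoxxxxx

S => wSx   [S → w S x]
wSx => wxKx   [S → x K]
wxKx => wxxKxx   [K → x K x]
wxxKxx => wxxxKxxx   [K → x K x]
wxxxKxxx => wxxxxKxxxx   [K → x K x]
wxxxxKxxxx => wxxxxxKxxxxx   [K → x K x]
wxxxxxKxxxxx => wxxxxxoxxxxx   [K → o]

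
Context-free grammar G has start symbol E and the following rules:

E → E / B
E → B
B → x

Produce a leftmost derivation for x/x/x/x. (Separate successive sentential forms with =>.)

E => E/B   [E → E / B]
E/B => E/B/B   [E → E / B]
E/B/B => E/B/B/B   [E → E / B]
E/B/B/B => B/B/B/B   [E → B]
B/B/B/B => x/B/B/B   [B → x]
x/B/B/B => x/x/B/B   [B → x]
x/x/B/B => x/x/x/B   [B → x]
x/x/x/B => x/x/x/x   [B → x]

E => E/B => E/B/B => E/B/B/B => B/B/B/B => x/B/B/B => x/x/B/B => x/x/x/B => x/x/x/x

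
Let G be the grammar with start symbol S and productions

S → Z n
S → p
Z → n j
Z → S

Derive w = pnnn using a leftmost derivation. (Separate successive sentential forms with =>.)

S => Zn => Sn => Znn => Snn => Znnn => Snnn => pnnn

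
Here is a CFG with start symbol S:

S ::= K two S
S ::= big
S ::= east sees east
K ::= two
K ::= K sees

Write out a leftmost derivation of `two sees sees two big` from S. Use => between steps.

S => K two S => K sees two S => K sees sees two S => two sees sees two S => two sees sees two big

S => K two S   [S ::= K two S]
K two S => K sees two S   [K ::= K sees]
K sees two S => K sees sees two S   [K ::= K sees]
K sees sees two S => two sees sees two S   [K ::= two]
two sees sees two S => two sees sees two big   [S ::= big]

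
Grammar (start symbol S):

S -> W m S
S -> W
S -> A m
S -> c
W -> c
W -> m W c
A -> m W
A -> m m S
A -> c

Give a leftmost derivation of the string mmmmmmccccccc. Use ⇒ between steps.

S⇒W⇒mWc⇒mmWcc⇒mmmWccc⇒mmmmWcccc⇒mmmmmWccccc⇒mmmmmmWcccccc⇒mmmmmmccccccc

S ⇒ W   [S -> W]
W ⇒ mWc   [W -> m W c]
mWc ⇒ mmWcc   [W -> m W c]
mmWcc ⇒ mmmWccc   [W -> m W c]
mmmWccc ⇒ mmmmWcccc   [W -> m W c]
mmmmWcccc ⇒ mmmmmWccccc   [W -> m W c]
mmmmmWccccc ⇒ mmmmmmWcccccc   [W -> m W c]
mmmmmmWcccccc ⇒ mmmmmmccccccc   [W -> c]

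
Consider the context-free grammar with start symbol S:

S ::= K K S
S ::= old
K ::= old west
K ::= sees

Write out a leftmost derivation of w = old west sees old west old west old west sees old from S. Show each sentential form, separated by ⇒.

S ⇒ K K S ⇒ old west K S ⇒ old west sees S ⇒ old west sees K K S ⇒ old west sees old west K S ⇒ old west sees old west old west S ⇒ old west sees old west old west K K S ⇒ old west sees old west old west old west K S ⇒ old west sees old west old west old west sees S ⇒ old west sees old west old west old west sees old

S ⇒ K K S   [S ::= K K S]
K K S ⇒ old west K S   [K ::= old west]
old west K S ⇒ old west sees S   [K ::= sees]
old west sees S ⇒ old west sees K K S   [S ::= K K S]
old west sees K K S ⇒ old west sees old west K S   [K ::= old west]
old west sees old west K S ⇒ old west sees old west old west S   [K ::= old west]
old west sees old west old west S ⇒ old west sees old west old west K K S   [S ::= K K S]
old west sees old west old west K K S ⇒ old west sees old west old west old west K S   [K ::= old west]
old west sees old west old west old west K S ⇒ old west sees old west old west old west sees S   [K ::= sees]
old west sees old west old west old west sees S ⇒ old west sees old west old west old west sees old   [S ::= old]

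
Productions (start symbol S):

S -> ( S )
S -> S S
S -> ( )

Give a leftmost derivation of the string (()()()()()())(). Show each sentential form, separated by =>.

S => SS => (S)S => (SS)S => (SSS)S => (SSSS)S => (SSSSS)S => (SSSSSS)S => (()SSSSS)S => (()()SSSS)S => (()()()SSS)S => (()()()()SS)S => (()()()()()S)S => (()()()()()())S => (()()()()()())()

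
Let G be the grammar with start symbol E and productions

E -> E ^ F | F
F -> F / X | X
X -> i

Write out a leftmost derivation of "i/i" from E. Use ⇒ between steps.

E ⇒ F ⇒ F/X ⇒ X/X ⇒ i/X ⇒ i/i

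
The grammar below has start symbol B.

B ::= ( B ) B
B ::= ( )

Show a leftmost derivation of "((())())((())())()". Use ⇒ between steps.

B ⇒ (B)B   [B ::= ( B ) B]
(B)B ⇒ ((B)B)B   [B ::= ( B ) B]
((B)B)B ⇒ ((())B)B   [B ::= ( )]
((())B)B ⇒ ((())())B   [B ::= ( )]
((())())B ⇒ ((())())(B)B   [B ::= ( B ) B]
((())())(B)B ⇒ ((())())((B)B)B   [B ::= ( B ) B]
((())())((B)B)B ⇒ ((())())((())B)B   [B ::= ( )]
((())())((())B)B ⇒ ((())())((())())B   [B ::= ( )]
((())())((())())B ⇒ ((())())((())())()   [B ::= ( )]

B ⇒ (B)B ⇒ ((B)B)B ⇒ ((())B)B ⇒ ((())())B ⇒ ((())())(B)B ⇒ ((())())((B)B)B ⇒ ((())())((())B)B ⇒ ((())())((())())B ⇒ ((())())((())())()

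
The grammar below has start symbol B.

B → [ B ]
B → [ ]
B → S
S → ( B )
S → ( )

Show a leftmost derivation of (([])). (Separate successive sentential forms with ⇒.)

B ⇒ S ⇒ (B) ⇒ (S) ⇒ ((B)) ⇒ (([]))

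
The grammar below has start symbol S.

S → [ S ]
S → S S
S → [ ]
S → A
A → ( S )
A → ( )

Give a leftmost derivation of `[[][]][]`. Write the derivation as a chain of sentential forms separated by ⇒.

S ⇒ SS ⇒ [S]S ⇒ [SS]S ⇒ [[]S]S ⇒ [[][]]S ⇒ [[][]][]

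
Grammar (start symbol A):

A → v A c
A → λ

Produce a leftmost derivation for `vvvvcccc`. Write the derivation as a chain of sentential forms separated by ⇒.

A ⇒ vAc ⇒ vvAcc ⇒ vvvAccc ⇒ vvvvAcccc ⇒ vvvvcccc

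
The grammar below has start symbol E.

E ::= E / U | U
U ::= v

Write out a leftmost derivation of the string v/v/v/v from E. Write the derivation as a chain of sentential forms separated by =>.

E=>E/U=>E/U/U=>E/U/U/U=>U/U/U/U=>v/U/U/U=>v/v/U/U=>v/v/v/U=>v/v/v/v

E => E/U   [E ::= E / U]
E/U => E/U/U   [E ::= E / U]
E/U/U => E/U/U/U   [E ::= E / U]
E/U/U/U => U/U/U/U   [E ::= U]
U/U/U/U => v/U/U/U   [U ::= v]
v/U/U/U => v/v/U/U   [U ::= v]
v/v/U/U => v/v/v/U   [U ::= v]
v/v/v/U => v/v/v/v   [U ::= v]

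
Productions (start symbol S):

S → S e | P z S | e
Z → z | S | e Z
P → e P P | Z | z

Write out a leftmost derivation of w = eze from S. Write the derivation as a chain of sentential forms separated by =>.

S => PzS => ZzS => SzS => ezS => eze

S => PzS   [S → P z S]
PzS => ZzS   [P → Z]
ZzS => SzS   [Z → S]
SzS => ezS   [S → e]
ezS => eze   [S → e]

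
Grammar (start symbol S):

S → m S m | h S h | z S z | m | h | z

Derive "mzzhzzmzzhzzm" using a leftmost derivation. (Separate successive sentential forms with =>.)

S=>mSm=>mzSzm=>mzzSzzm=>mzzhShzzm=>mzzhzSzhzzm=>mzzhzzSzzhzzm=>mzzhzzmzzhzzm

S => mSm   [S → m S m]
mSm => mzSzm   [S → z S z]
mzSzm => mzzSzzm   [S → z S z]
mzzSzzm => mzzhShzzm   [S → h S h]
mzzhShzzm => mzzhzSzhzzm   [S → z S z]
mzzhzSzhzzm => mzzhzzSzzhzzm   [S → z S z]
mzzhzzSzzhzzm => mzzhzzmzzhzzm   [S → m]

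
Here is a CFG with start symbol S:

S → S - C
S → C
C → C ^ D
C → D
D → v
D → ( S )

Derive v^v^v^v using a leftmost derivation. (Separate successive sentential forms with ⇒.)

S ⇒ C ⇒ C^D ⇒ C^D^D ⇒ C^D^D^D ⇒ D^D^D^D ⇒ v^D^D^D ⇒ v^v^D^D ⇒ v^v^v^D ⇒ v^v^v^v

S ⇒ C   [S → C]
C ⇒ C^D   [C → C ^ D]
C^D ⇒ C^D^D   [C → C ^ D]
C^D^D ⇒ C^D^D^D   [C → C ^ D]
C^D^D^D ⇒ D^D^D^D   [C → D]
D^D^D^D ⇒ v^D^D^D   [D → v]
v^D^D^D ⇒ v^v^D^D   [D → v]
v^v^D^D ⇒ v^v^v^D   [D → v]
v^v^v^D ⇒ v^v^v^v   [D → v]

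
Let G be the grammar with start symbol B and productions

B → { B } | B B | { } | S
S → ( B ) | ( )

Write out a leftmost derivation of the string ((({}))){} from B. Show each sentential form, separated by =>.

B => BB   [B → B B]
BB => SB   [B → S]
SB => (B)B   [S → ( B )]
(B)B => (S)B   [B → S]
(S)B => ((B))B   [S → ( B )]
((B))B => ((S))B   [B → S]
((S))B => (((B)))B   [S → ( B )]
(((B)))B => ((({})))B   [B → { }]
((({})))B => ((({}))){}   [B → { }]

B => BB => SB => (B)B => (S)B => ((B))B => ((S))B => (((B)))B => ((({})))B => ((({}))){}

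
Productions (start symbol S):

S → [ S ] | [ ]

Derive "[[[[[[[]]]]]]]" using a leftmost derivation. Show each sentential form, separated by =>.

S => [S]   [S → [ S ]]
[S] => [[S]]   [S → [ S ]]
[[S]] => [[[S]]]   [S → [ S ]]
[[[S]]] => [[[[S]]]]   [S → [ S ]]
[[[[S]]]] => [[[[[S]]]]]   [S → [ S ]]
[[[[[S]]]]] => [[[[[[S]]]]]]   [S → [ S ]]
[[[[[[S]]]]]] => [[[[[[[]]]]]]]   [S → [ ]]

S=>[S]=>[[S]]=>[[[S]]]=>[[[[S]]]]=>[[[[[S]]]]]=>[[[[[[S]]]]]]=>[[[[[[[]]]]]]]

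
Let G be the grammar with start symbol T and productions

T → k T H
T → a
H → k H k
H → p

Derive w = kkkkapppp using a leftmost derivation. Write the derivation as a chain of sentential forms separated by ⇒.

T ⇒ kTH ⇒ kkTHH ⇒ kkkTHHH ⇒ kkkkTHHHH ⇒ kkkkaHHHH ⇒ kkkkapHHH ⇒ kkkkappHH ⇒ kkkkapppH ⇒ kkkkapppp

T ⇒ kTH   [T → k T H]
kTH ⇒ kkTHH   [T → k T H]
kkTHH ⇒ kkkTHHH   [T → k T H]
kkkTHHH ⇒ kkkkTHHHH   [T → k T H]
kkkkTHHHH ⇒ kkkkaHHHH   [T → a]
kkkkaHHHH ⇒ kkkkapHHH   [H → p]
kkkkapHHH ⇒ kkkkappHH   [H → p]
kkkkappHH ⇒ kkkkapppH   [H → p]
kkkkapppH ⇒ kkkkapppp   [H → p]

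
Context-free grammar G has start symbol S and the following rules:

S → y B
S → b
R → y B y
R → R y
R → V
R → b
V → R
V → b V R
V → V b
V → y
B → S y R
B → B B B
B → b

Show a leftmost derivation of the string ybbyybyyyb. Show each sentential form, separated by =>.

S => yB => yBBB => ybBB => ybSyRB => ybbyRB => ybbyRyB => ybbyRyyB => ybbyyByyyB => ybbyybyyyB => ybbyybyyyb

S => yB   [S → y B]
yB => yBBB   [B → B B B]
yBBB => ybBB   [B → b]
ybBB => ybSyRB   [B → S y R]
ybSyRB => ybbyRB   [S → b]
ybbyRB => ybbyRyB   [R → R y]
ybbyRyB => ybbyRyyB   [R → R y]
ybbyRyyB => ybbyyByyyB   [R → y B y]
ybbyyByyyB => ybbyybyyyB   [B → b]
ybbyybyyyB => ybbyybyyyb   [B → b]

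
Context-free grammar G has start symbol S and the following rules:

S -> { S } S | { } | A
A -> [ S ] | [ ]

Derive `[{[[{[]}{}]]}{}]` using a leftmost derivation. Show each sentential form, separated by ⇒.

S⇒A⇒[S]⇒[{S}S]⇒[{A}S]⇒[{[S]}S]⇒[{[A]}S]⇒[{[[S]]}S]⇒[{[[{S}S]]}S]⇒[{[[{A}S]]}S]⇒[{[[{[]}S]]}S]⇒[{[[{[]}{}]]}S]⇒[{[[{[]}{}]]}{}]

S ⇒ A   [S -> A]
A ⇒ [S]   [A -> [ S ]]
[S] ⇒ [{S}S]   [S -> { S } S]
[{S}S] ⇒ [{A}S]   [S -> A]
[{A}S] ⇒ [{[S]}S]   [A -> [ S ]]
[{[S]}S] ⇒ [{[A]}S]   [S -> A]
[{[A]}S] ⇒ [{[[S]]}S]   [A -> [ S ]]
[{[[S]]}S] ⇒ [{[[{S}S]]}S]   [S -> { S } S]
[{[[{S}S]]}S] ⇒ [{[[{A}S]]}S]   [S -> A]
[{[[{A}S]]}S] ⇒ [{[[{[]}S]]}S]   [A -> [ ]]
[{[[{[]}S]]}S] ⇒ [{[[{[]}{}]]}S]   [S -> { }]
[{[[{[]}{}]]}S] ⇒ [{[[{[]}{}]]}{}]   [S -> { }]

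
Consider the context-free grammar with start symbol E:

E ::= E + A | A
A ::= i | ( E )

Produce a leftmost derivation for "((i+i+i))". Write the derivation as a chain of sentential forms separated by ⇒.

E ⇒ A ⇒ (E) ⇒ (A) ⇒ ((E)) ⇒ ((E+A)) ⇒ ((E+A+A)) ⇒ ((A+A+A)) ⇒ ((i+A+A)) ⇒ ((i+i+A)) ⇒ ((i+i+i))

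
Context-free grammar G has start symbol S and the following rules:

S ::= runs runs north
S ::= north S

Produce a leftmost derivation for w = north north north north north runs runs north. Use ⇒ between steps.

S ⇒ north S ⇒ north north S ⇒ north north north S ⇒ north north north north S ⇒ north north north north north S ⇒ north north north north north runs runs north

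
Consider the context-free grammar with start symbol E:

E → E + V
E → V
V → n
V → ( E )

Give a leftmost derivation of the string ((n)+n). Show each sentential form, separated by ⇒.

E ⇒ V ⇒ (E) ⇒ (E+V) ⇒ (V+V) ⇒ ((E)+V) ⇒ ((V)+V) ⇒ ((n)+V) ⇒ ((n)+n)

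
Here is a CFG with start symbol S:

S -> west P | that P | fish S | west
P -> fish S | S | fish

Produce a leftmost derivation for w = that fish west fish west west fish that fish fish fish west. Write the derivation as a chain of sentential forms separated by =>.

S => that P => that fish S => that fish west P => that fish west fish S => that fish west fish west P => that fish west fish west S => that fish west fish west west P => that fish west fish west west fish S => that fish west fish west west fish that P => that fish west fish west west fish that S => that fish west fish west west fish that fish S => that fish west fish west west fish that fish fish S => that fish west fish west west fish that fish fish fish S => that fish west fish west west fish that fish fish fish west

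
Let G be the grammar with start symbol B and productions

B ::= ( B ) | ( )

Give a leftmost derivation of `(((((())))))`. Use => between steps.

B => (B)   [B ::= ( B )]
(B) => ((B))   [B ::= ( B )]
((B)) => (((B)))   [B ::= ( B )]
(((B))) => ((((B))))   [B ::= ( B )]
((((B)))) => (((((B)))))   [B ::= ( B )]
(((((B))))) => (((((())))))   [B ::= ( )]

B=>(B)=>((B))=>(((B)))=>((((B))))=>(((((B)))))=>(((((())))))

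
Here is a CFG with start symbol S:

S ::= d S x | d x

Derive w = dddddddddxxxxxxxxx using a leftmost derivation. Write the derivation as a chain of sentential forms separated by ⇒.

S ⇒ dSx   [S ::= d S x]
dSx ⇒ ddSxx   [S ::= d S x]
ddSxx ⇒ dddSxxx   [S ::= d S x]
dddSxxx ⇒ ddddSxxxx   [S ::= d S x]
ddddSxxxx ⇒ dddddSxxxxx   [S ::= d S x]
dddddSxxxxx ⇒ ddddddSxxxxxx   [S ::= d S x]
ddddddSxxxxxx ⇒ dddddddSxxxxxxx   [S ::= d S x]
dddddddSxxxxxxx ⇒ ddddddddSxxxxxxxx   [S ::= d S x]
ddddddddSxxxxxxxx ⇒ dddddddddxxxxxxxxx   [S ::= d x]

S⇒dSx⇒ddSxx⇒dddSxxx⇒ddddSxxxx⇒dddddSxxxxx⇒ddddddSxxxxxx⇒dddddddSxxxxxxx⇒ddddddddSxxxxxxxx⇒dddddddddxxxxxxxxx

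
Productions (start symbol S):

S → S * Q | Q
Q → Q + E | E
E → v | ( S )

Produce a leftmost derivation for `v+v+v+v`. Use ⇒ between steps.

S ⇒ Q   [S → Q]
Q ⇒ Q+E   [Q → Q + E]
Q+E ⇒ Q+E+E   [Q → Q + E]
Q+E+E ⇒ Q+E+E+E   [Q → Q + E]
Q+E+E+E ⇒ E+E+E+E   [Q → E]
E+E+E+E ⇒ v+E+E+E   [E → v]
v+E+E+E ⇒ v+v+E+E   [E → v]
v+v+E+E ⇒ v+v+v+E   [E → v]
v+v+v+E ⇒ v+v+v+v   [E → v]

S⇒Q⇒Q+E⇒Q+E+E⇒Q+E+E+E⇒E+E+E+E⇒v+E+E+E⇒v+v+E+E⇒v+v+v+E⇒v+v+v+v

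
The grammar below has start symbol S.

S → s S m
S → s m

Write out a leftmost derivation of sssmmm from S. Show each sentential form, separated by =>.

S => sSm   [S → s S m]
sSm => ssSmm   [S → s S m]
ssSmm => sssmmm   [S → s m]

S=>sSm=>ssSmm=>sssmmm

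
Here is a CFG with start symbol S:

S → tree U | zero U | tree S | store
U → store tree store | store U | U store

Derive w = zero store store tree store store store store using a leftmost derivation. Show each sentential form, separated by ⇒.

S ⇒ zero U ⇒ zero U store ⇒ zero U store store ⇒ zero store U store store ⇒ zero store U store store store ⇒ zero store store tree store store store store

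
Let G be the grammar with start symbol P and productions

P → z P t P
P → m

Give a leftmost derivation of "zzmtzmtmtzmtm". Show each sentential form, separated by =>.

P => zPtP   [P → z P t P]
zPtP => zzPtPtP   [P → z P t P]
zzPtPtP => zzmtPtP   [P → m]
zzmtPtP => zzmtzPtPtP   [P → z P t P]
zzmtzPtPtP => zzmtzmtPtP   [P → m]
zzmtzmtPtP => zzmtzmtmtP   [P → m]
zzmtzmtmtP => zzmtzmtmtzPtP   [P → z P t P]
zzmtzmtmtzPtP => zzmtzmtmtzmtP   [P → m]
zzmtzmtmtzmtP => zzmtzmtmtzmtm   [P → m]

P => zPtP => zzPtPtP => zzmtPtP => zzmtzPtPtP => zzmtzmtPtP => zzmtzmtmtP => zzmtzmtmtzPtP => zzmtzmtmtzmtP => zzmtzmtmtzmtm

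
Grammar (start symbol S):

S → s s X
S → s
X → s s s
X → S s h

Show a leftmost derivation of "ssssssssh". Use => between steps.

S => ssX => ssSsh => ssssXsh => ssssssssh

S => ssX   [S → s s X]
ssX => ssSsh   [X → S s h]
ssSsh => ssssXsh   [S → s s X]
ssssXsh => ssssssssh   [X → s s s]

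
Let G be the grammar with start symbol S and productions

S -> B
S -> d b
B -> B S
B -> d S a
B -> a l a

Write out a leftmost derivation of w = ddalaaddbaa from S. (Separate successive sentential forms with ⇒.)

S ⇒ B ⇒ dSa ⇒ dBa ⇒ dBSa ⇒ ddSaSa ⇒ ddBaSa ⇒ ddalaaSa ⇒ ddalaaBa ⇒ ddalaadSaa ⇒ ddalaaddbaa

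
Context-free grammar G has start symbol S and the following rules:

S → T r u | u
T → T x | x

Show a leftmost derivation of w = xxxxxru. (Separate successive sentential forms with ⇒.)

S⇒Tru⇒Txru⇒Txxru⇒Txxxru⇒Txxxxru⇒xxxxxru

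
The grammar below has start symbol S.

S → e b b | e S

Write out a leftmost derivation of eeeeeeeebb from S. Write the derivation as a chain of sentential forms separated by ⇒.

S ⇒ eS ⇒ eeS ⇒ eeeS ⇒ eeeeS ⇒ eeeeeS ⇒ eeeeeeS ⇒ eeeeeeeS ⇒ eeeeeeeebb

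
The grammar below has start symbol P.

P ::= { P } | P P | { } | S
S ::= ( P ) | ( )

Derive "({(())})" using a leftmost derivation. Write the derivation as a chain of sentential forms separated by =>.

P => S => (P) => ({P}) => ({S}) => ({(P)}) => ({(S)}) => ({(())})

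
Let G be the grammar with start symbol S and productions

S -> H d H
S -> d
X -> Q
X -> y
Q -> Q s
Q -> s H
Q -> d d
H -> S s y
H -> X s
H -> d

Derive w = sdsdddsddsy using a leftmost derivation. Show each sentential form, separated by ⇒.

S ⇒ HdH   [S -> H d H]
HdH ⇒ XsdH   [H -> X s]
XsdH ⇒ QsdH   [X -> Q]
QsdH ⇒ sHsdH   [Q -> s H]
sHsdH ⇒ sdsdH   [H -> d]
sdsdH ⇒ sdsdSsy   [H -> S s y]
sdsdSsy ⇒ sdsdHdHsy   [S -> H d H]
sdsdHdHsy ⇒ sdsdXsdHsy   [H -> X s]
sdsdXsdHsy ⇒ sdsdQsdHsy   [X -> Q]
sdsdQsdHsy ⇒ sdsdddsdHsy   [Q -> d d]
sdsdddsdHsy ⇒ sdsdddsddsy   [H -> d]

S ⇒ HdH ⇒ XsdH ⇒ QsdH ⇒ sHsdH ⇒ sdsdH ⇒ sdsdSsy ⇒ sdsdHdHsy ⇒ sdsdXsdHsy ⇒ sdsdQsdHsy ⇒ sdsdddsdHsy ⇒ sdsdddsddsy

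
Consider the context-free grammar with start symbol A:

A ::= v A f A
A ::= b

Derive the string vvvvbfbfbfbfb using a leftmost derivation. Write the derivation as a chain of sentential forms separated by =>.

A => vAfA => vvAfAfA => vvvAfAfAfA => vvvvAfAfAfAfA => vvvvbfAfAfAfA => vvvvbfbfAfAfA => vvvvbfbfbfAfA => vvvvbfbfbfbfA => vvvvbfbfbfbfb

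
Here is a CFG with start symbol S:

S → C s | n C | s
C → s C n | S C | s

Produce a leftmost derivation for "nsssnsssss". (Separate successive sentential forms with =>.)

S => Cs   [S → C s]
Cs => SCs   [C → S C]
SCs => CsCs   [S → C s]
CsCs => SCsCs   [C → S C]
SCsCs => nCCsCs   [S → n C]
nCCsCs => nsCsCs   [C → s]
nsCsCs => nsSCsCs   [C → S C]
nsSCsCs => nsCsCsCs   [S → C s]
nsCsCsCs => nssCnsCsCs   [C → s C n]
nssCnsCsCs => nsssnsCsCs   [C → s]
nsssnsCsCs => nsssnsssCs   [C → s]
nsssnsssCs => nsssnsssss   [C → s]

S=>Cs=>SCs=>CsCs=>SCsCs=>nCCsCs=>nsCsCs=>nsSCsCs=>nsCsCsCs=>nssCnsCsCs=>nsssnsCsCs=>nsssnsssCs=>nsssnsssss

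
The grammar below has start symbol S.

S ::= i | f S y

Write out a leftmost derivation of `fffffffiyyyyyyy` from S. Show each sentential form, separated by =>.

S => fSy   [S ::= f S y]
fSy => ffSyy   [S ::= f S y]
ffSyy => fffSyyy   [S ::= f S y]
fffSyyy => ffffSyyyy   [S ::= f S y]
ffffSyyyy => fffffSyyyyy   [S ::= f S y]
fffffSyyyyy => ffffffSyyyyyy   [S ::= f S y]
ffffffSyyyyyy => fffffffSyyyyyyy   [S ::= f S y]
fffffffSyyyyyyy => fffffffiyyyyyyy   [S ::= i]

S => fSy => ffSyy => fffSyyy => ffffSyyyy => fffffSyyyyy => ffffffSyyyyyy => fffffffSyyyyyyy => fffffffiyyyyyyy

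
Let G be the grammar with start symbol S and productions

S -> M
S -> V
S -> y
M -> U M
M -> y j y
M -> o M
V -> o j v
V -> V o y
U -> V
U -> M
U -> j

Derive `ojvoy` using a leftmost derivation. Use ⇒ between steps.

S ⇒ V ⇒ Voy ⇒ ojvoy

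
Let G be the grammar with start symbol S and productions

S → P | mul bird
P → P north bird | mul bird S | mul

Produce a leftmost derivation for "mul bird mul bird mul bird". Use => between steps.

S => P => mul bird S => mul bird P => mul bird mul bird S => mul bird mul bird mul bird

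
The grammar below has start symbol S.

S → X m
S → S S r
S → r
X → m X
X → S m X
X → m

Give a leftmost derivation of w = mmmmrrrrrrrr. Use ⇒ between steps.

S ⇒ SSr   [S → S S r]
SSr ⇒ XmSr   [S → X m]
XmSr ⇒ mXmSr   [X → m X]
mXmSr ⇒ mmXmSr   [X → m X]
mmXmSr ⇒ mmmmSr   [X → m]
mmmmSr ⇒ mmmmSSrr   [S → S S r]
mmmmSSrr ⇒ mmmmSSrSrr   [S → S S r]
mmmmSSrSrr ⇒ mmmmSSrSrSrr   [S → S S r]
mmmmSSrSrSrr ⇒ mmmmrSrSrSrr   [S → r]
mmmmrSrSrSrr ⇒ mmmmrrrSrSrr   [S → r]
mmmmrrrSrSrr ⇒ mmmmrrrrrSrr   [S → r]
mmmmrrrrrSrr ⇒ mmmmrrrrrrrr   [S → r]

S⇒SSr⇒XmSr⇒mXmSr⇒mmXmSr⇒mmmmSr⇒mmmmSSrr⇒mmmmSSrSrr⇒mmmmSSrSrSrr⇒mmmmrSrSrSrr⇒mmmmrrrSrSrr⇒mmmmrrrrrSrr⇒mmmmrrrrrrrr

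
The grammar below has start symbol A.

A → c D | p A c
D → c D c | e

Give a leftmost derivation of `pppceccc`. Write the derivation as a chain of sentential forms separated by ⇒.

A ⇒ pAc ⇒ ppAcc ⇒ pppAccc ⇒ pppcDccc ⇒ pppceccc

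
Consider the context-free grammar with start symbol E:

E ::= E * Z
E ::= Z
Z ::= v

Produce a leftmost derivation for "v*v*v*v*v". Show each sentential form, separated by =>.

E => E*Z   [E ::= E * Z]
E*Z => E*Z*Z   [E ::= E * Z]
E*Z*Z => E*Z*Z*Z   [E ::= E * Z]
E*Z*Z*Z => E*Z*Z*Z*Z   [E ::= E * Z]
E*Z*Z*Z*Z => Z*Z*Z*Z*Z   [E ::= Z]
Z*Z*Z*Z*Z => v*Z*Z*Z*Z   [Z ::= v]
v*Z*Z*Z*Z => v*v*Z*Z*Z   [Z ::= v]
v*v*Z*Z*Z => v*v*v*Z*Z   [Z ::= v]
v*v*v*Z*Z => v*v*v*v*Z   [Z ::= v]
v*v*v*v*Z => v*v*v*v*v   [Z ::= v]

E => E*Z => E*Z*Z => E*Z*Z*Z => E*Z*Z*Z*Z => Z*Z*Z*Z*Z => v*Z*Z*Z*Z => v*v*Z*Z*Z => v*v*v*Z*Z => v*v*v*v*Z => v*v*v*v*v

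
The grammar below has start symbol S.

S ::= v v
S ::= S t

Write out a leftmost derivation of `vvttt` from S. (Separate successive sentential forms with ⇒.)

S ⇒ St   [S ::= S t]
St ⇒ Stt   [S ::= S t]
Stt ⇒ Sttt   [S ::= S t]
Sttt ⇒ vvttt   [S ::= v v]

S ⇒ St ⇒ Stt ⇒ Sttt ⇒ vvttt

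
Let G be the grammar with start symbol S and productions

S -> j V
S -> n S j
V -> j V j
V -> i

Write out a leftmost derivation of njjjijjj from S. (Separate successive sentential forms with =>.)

S => nSj   [S -> n S j]
nSj => njVj   [S -> j V]
njVj => njjVjj   [V -> j V j]
njjVjj => njjjVjjj   [V -> j V j]
njjjVjjj => njjjijjj   [V -> i]

S => nSj => njVj => njjVjj => njjjVjjj => njjjijjj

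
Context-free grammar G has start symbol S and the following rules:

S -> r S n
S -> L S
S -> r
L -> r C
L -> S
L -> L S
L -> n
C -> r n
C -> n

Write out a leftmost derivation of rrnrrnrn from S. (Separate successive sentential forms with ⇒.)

S ⇒ rSn   [S -> r S n]
rSn ⇒ rLSn   [S -> L S]
rLSn ⇒ rrCSn   [L -> r C]
rrCSn ⇒ rrnSn   [C -> n]
rrnSn ⇒ rrnLSn   [S -> L S]
rrnLSn ⇒ rrnrCSn   [L -> r C]
rrnrCSn ⇒ rrnrrnSn   [C -> r n]
rrnrrnSn ⇒ rrnrrnrn   [S -> r]

S ⇒ rSn ⇒ rLSn ⇒ rrCSn ⇒ rrnSn ⇒ rrnLSn ⇒ rrnrCSn ⇒ rrnrrnSn ⇒ rrnrrnrn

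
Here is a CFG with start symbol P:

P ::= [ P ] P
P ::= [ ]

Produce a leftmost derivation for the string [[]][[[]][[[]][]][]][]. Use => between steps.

P => [P]P => [[]]P => [[]][P]P => [[]][[P]P]P => [[]][[[]]P]P => [[]][[[]][P]P]P => [[]][[[]][[P]P]P]P => [[]][[[]][[[]]P]P]P => [[]][[[]][[[]][]]P]P => [[]][[[]][[[]][]][]]P => [[]][[[]][[[]][]][]][]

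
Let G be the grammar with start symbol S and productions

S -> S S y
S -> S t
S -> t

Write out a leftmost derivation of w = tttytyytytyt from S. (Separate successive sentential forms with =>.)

S => St   [S -> S t]
St => SSyt   [S -> S S y]
SSyt => SSySyt   [S -> S S y]
SSySyt => SSySySyt   [S -> S S y]
SSySySyt => tSySySyt   [S -> t]
tSySySyt => tSSyySySyt   [S -> S S y]
tSSyySySyt => tSSySyySySyt   [S -> S S y]
tSSySyySySyt => ttSySyySySyt   [S -> t]
ttSySyySySyt => tttySyySySyt   [S -> t]
tttySyySySyt => tttytyySySyt   [S -> t]
tttytyySySyt => tttytyytySyt   [S -> t]
tttytyytySyt => tttytyytytyt   [S -> t]

S => St => SSyt => SSySyt => SSySySyt => tSySySyt => tSSyySySyt => tSSySyySySyt => ttSySyySySyt => tttySyySySyt => tttytyySySyt => tttytyytySyt => tttytyytytyt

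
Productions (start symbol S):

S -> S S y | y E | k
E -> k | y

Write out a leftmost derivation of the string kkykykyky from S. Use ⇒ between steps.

S ⇒ SSy ⇒ SSySy ⇒ SSySySy ⇒ SSySySySy ⇒ kSySySySy ⇒ kkySySySy ⇒ kkykySySy ⇒ kkykykySy ⇒ kkykykyky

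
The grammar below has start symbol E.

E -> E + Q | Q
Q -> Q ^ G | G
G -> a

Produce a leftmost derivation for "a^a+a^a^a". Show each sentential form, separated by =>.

E => E+Q   [E -> E + Q]
E+Q => Q+Q   [E -> Q]
Q+Q => Q^G+Q   [Q -> Q ^ G]
Q^G+Q => G^G+Q   [Q -> G]
G^G+Q => a^G+Q   [G -> a]
a^G+Q => a^a+Q   [G -> a]
a^a+Q => a^a+Q^G   [Q -> Q ^ G]
a^a+Q^G => a^a+Q^G^G   [Q -> Q ^ G]
a^a+Q^G^G => a^a+G^G^G   [Q -> G]
a^a+G^G^G => a^a+a^G^G   [G -> a]
a^a+a^G^G => a^a+a^a^G   [G -> a]
a^a+a^a^G => a^a+a^a^a   [G -> a]

E=>E+Q=>Q+Q=>Q^G+Q=>G^G+Q=>a^G+Q=>a^a+Q=>a^a+Q^G=>a^a+Q^G^G=>a^a+G^G^G=>a^a+a^G^G=>a^a+a^a^G=>a^a+a^a^a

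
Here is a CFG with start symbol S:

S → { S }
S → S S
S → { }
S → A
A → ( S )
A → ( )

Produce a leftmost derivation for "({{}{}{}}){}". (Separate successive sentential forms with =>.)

S => SS => AS => (S)S => ({S})S => ({SS})S => ({{}S})S => ({{}SS})S => ({{}{}S})S => ({{}{}{}})S => ({{}{}{}}){}

S => SS   [S → S S]
SS => AS   [S → A]
AS => (S)S   [A → ( S )]
(S)S => ({S})S   [S → { S }]
({S})S => ({SS})S   [S → S S]
({SS})S => ({{}S})S   [S → { }]
({{}S})S => ({{}SS})S   [S → S S]
({{}SS})S => ({{}{}S})S   [S → { }]
({{}{}S})S => ({{}{}{}})S   [S → { }]
({{}{}{}})S => ({{}{}{}}){}   [S → { }]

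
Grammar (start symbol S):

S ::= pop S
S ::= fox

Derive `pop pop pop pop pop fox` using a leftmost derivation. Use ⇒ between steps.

S ⇒ pop S ⇒ pop pop S ⇒ pop pop pop S ⇒ pop pop pop pop S ⇒ pop pop pop pop pop S ⇒ pop pop pop pop pop fox

S ⇒ pop S   [S ::= pop S]
pop S ⇒ pop pop S   [S ::= pop S]
pop pop S ⇒ pop pop pop S   [S ::= pop S]
pop pop pop S ⇒ pop pop pop pop S   [S ::= pop S]
pop pop pop pop S ⇒ pop pop pop pop pop S   [S ::= pop S]
pop pop pop pop pop S ⇒ pop pop pop pop pop fox   [S ::= fox]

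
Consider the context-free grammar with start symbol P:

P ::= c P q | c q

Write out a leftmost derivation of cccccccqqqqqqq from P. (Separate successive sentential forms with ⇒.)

P ⇒ cPq   [P ::= c P q]
cPq ⇒ ccPqq   [P ::= c P q]
ccPqq ⇒ cccPqqq   [P ::= c P q]
cccPqqq ⇒ ccccPqqqq   [P ::= c P q]
ccccPqqqq ⇒ cccccPqqqqq   [P ::= c P q]
cccccPqqqqq ⇒ ccccccPqqqqqq   [P ::= c P q]
ccccccPqqqqqq ⇒ cccccccqqqqqqq   [P ::= c q]

P ⇒ cPq ⇒ ccPqq ⇒ cccPqqq ⇒ ccccPqqqq ⇒ cccccPqqqqq ⇒ ccccccPqqqqqq ⇒ cccccccqqqqqqq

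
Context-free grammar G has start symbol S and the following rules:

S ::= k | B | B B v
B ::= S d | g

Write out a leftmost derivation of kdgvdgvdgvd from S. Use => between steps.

S => B   [S ::= B]
B => Sd   [B ::= S d]
Sd => BBvd   [S ::= B B v]
BBvd => SdBvd   [B ::= S d]
SdBvd => BBvdBvd   [S ::= B B v]
BBvdBvd => SdBvdBvd   [B ::= S d]
SdBvdBvd => BBvdBvdBvd   [S ::= B B v]
BBvdBvdBvd => SdBvdBvdBvd   [B ::= S d]
SdBvdBvdBvd => kdBvdBvdBvd   [S ::= k]
kdBvdBvdBvd => kdgvdBvdBvd   [B ::= g]
kdgvdBvdBvd => kdgvdgvdBvd   [B ::= g]
kdgvdgvdBvd => kdgvdgvdgvd   [B ::= g]

S=>B=>Sd=>BBvd=>SdBvd=>BBvdBvd=>SdBvdBvd=>BBvdBvdBvd=>SdBvdBvdBvd=>kdBvdBvdBvd=>kdgvdBvdBvd=>kdgvdgvdBvd=>kdgvdgvdgvd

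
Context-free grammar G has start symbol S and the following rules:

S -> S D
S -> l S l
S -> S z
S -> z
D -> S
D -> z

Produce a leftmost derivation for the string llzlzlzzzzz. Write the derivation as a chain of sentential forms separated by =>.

S => SD => SzD => SzzD => SzzzD => SDzzzD => lSlDzzzD => lSDlDzzzD => llSlDlDzzzD => llzlDlDzzzD => llzlzlDzzzD => llzlzlzzzzD => llzlzlzzzzz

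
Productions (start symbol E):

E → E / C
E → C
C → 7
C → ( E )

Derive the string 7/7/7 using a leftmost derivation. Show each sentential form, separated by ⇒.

E ⇒ E/C ⇒ E/C/C ⇒ C/C/C ⇒ 7/C/C ⇒ 7/7/C ⇒ 7/7/7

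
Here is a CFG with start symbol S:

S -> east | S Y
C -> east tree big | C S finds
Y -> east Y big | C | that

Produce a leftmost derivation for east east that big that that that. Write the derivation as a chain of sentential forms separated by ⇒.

S ⇒ S Y ⇒ S Y Y ⇒ S Y Y Y ⇒ S Y Y Y Y ⇒ east Y Y Y Y ⇒ east east Y big Y Y Y ⇒ east east that big Y Y Y ⇒ east east that big that Y Y ⇒ east east that big that that Y ⇒ east east that big that that that

S ⇒ S Y   [S -> S Y]
S Y ⇒ S Y Y   [S -> S Y]
S Y Y ⇒ S Y Y Y   [S -> S Y]
S Y Y Y ⇒ S Y Y Y Y   [S -> S Y]
S Y Y Y Y ⇒ east Y Y Y Y   [S -> east]
east Y Y Y Y ⇒ east east Y big Y Y Y   [Y -> east Y big]
east east Y big Y Y Y ⇒ east east that big Y Y Y   [Y -> that]
east east that big Y Y Y ⇒ east east that big that Y Y   [Y -> that]
east east that big that Y Y ⇒ east east that big that that Y   [Y -> that]
east east that big that that Y ⇒ east east that big that that that   [Y -> that]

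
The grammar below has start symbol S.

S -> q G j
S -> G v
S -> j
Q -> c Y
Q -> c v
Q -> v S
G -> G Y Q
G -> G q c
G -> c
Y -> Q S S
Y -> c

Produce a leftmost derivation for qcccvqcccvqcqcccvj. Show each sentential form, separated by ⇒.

S ⇒ qGj ⇒ qGYQj ⇒ qGqcYQj ⇒ qGqcqcYQj ⇒ qGYQqcqcYQj ⇒ qGqcYQqcqcYQj ⇒ qGYQqcYQqcqcYQj ⇒ qcYQqcYQqcqcYQj ⇒ qccQqcYQqcqcYQj ⇒ qcccvqcYQqcqcYQj ⇒ qcccvqccQqcqcYQj ⇒ qcccvqcccvqcqcYQj ⇒ qcccvqcccvqcqccQj ⇒ qcccvqcccvqcqcccvj

S ⇒ qGj   [S -> q G j]
qGj ⇒ qGYQj   [G -> G Y Q]
qGYQj ⇒ qGqcYQj   [G -> G q c]
qGqcYQj ⇒ qGqcqcYQj   [G -> G q c]
qGqcqcYQj ⇒ qGYQqcqcYQj   [G -> G Y Q]
qGYQqcqcYQj ⇒ qGqcYQqcqcYQj   [G -> G q c]
qGqcYQqcqcYQj ⇒ qGYQqcYQqcqcYQj   [G -> G Y Q]
qGYQqcYQqcqcYQj ⇒ qcYQqcYQqcqcYQj   [G -> c]
qcYQqcYQqcqcYQj ⇒ qccQqcYQqcqcYQj   [Y -> c]
qccQqcYQqcqcYQj ⇒ qcccvqcYQqcqcYQj   [Q -> c v]
qcccvqcYQqcqcYQj ⇒ qcccvqccQqcqcYQj   [Y -> c]
qcccvqccQqcqcYQj ⇒ qcccvqcccvqcqcYQj   [Q -> c v]
qcccvqcccvqcqcYQj ⇒ qcccvqcccvqcqccQj   [Y -> c]
qcccvqcccvqcqccQj ⇒ qcccvqcccvqcqcccvj   [Q -> c v]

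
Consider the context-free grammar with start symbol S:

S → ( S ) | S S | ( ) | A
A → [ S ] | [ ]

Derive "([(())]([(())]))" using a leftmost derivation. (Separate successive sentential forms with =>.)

S => (S) => (SS) => (AS) => ([S]S) => ([(S)]S) => ([(())]S) => ([(())](S)) => ([(())](A)) => ([(())]([S])) => ([(())]([(S)])) => ([(())]([(())]))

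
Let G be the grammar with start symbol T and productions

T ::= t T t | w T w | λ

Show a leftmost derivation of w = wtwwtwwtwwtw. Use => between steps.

T => wTw => wtTtw => wtwTwtw => wtwwTwwtw => wtwwtTtwwtw => wtwwtwTwtwwtw => wtwwtwwtwwtw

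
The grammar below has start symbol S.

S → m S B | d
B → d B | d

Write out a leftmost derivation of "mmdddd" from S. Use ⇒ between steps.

S ⇒ mSB   [S → m S B]
mSB ⇒ mmSBB   [S → m S B]
mmSBB ⇒ mmdBB   [S → d]
mmdBB ⇒ mmddB   [B → d]
mmddB ⇒ mmdddB   [B → d B]
mmdddB ⇒ mmdddd   [B → d]

S ⇒ mSB ⇒ mmSBB ⇒ mmdBB ⇒ mmddB ⇒ mmdddB ⇒ mmdddd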